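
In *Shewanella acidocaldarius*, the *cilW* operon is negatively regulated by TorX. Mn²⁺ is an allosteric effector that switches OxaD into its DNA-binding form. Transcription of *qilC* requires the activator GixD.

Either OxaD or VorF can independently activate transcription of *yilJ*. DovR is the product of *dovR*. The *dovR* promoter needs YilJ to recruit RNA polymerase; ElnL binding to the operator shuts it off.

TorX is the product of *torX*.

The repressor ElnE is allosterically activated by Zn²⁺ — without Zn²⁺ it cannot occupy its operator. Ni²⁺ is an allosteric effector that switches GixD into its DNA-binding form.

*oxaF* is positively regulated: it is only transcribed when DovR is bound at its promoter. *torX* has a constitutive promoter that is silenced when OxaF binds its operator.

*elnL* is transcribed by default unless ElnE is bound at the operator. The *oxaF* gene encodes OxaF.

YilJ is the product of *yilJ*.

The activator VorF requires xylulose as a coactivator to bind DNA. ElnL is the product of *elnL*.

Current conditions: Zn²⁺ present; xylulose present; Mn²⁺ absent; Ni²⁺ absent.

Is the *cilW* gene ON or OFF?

Zn²⁺ is present, so ElnE is active.
With repressor ElnE bound, *elnL* is not transcribed.
So ElnL is not produced.
Mn²⁺ is absent, so OxaD is inactive.
Xylulose is present, so VorF is active.
Activator VorF is present, so *yilJ* is transcribed.
So YilJ is produced and active.
No repressor is bound and YilJ is active, so *dovR* is transcribed.
So DovR is produced and active.
No repressor is bound and DovR is active, so *oxaF* is transcribed.
So OxaF is produced and active.
With repressor OxaF bound, *torX* is not transcribed.
So TorX is not produced.
With no repressor bound, *cilW* is transcribed.

ON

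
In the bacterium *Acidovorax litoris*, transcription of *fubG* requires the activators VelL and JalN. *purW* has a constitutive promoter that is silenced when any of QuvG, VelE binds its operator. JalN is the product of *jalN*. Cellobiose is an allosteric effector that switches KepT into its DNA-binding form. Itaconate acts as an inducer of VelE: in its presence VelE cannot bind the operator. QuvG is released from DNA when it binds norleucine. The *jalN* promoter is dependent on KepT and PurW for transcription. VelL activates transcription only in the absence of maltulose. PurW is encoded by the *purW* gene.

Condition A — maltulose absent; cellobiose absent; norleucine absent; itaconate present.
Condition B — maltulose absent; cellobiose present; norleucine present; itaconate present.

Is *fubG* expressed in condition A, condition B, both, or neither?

B only

Condition A:
Maltulose is absent, so VelL is active.
Cellobiose is absent, so KepT is inactive.
Norleucine is absent, so QuvG is active.
Itaconate is present, so VelE is inactive.
With repressor QuvG bound, *purW* is not transcribed.
So PurW is not produced.
Required activator KepT is absent, so *jalN* is not transcribed.
So JalN is not produced.
Required activator JalN is absent, so *fubG* is not transcribed.
→ *fubG* is OFF in A.
Condition B:
Maltulose is absent, so VelL is active.
Cellobiose is present, so KepT is active.
Norleucine is present, so QuvG is inactive.
Itaconate is present, so VelE is inactive.
With no repressor bound, *purW* is transcribed.
So PurW is produced and active.
No repressor is bound and KepT and PurW are active, so *jalN* is transcribed.
So JalN is produced and active.
No repressor is bound and VelL and JalN are active, so *fubG* is transcribed.
→ *fubG* is ON in B.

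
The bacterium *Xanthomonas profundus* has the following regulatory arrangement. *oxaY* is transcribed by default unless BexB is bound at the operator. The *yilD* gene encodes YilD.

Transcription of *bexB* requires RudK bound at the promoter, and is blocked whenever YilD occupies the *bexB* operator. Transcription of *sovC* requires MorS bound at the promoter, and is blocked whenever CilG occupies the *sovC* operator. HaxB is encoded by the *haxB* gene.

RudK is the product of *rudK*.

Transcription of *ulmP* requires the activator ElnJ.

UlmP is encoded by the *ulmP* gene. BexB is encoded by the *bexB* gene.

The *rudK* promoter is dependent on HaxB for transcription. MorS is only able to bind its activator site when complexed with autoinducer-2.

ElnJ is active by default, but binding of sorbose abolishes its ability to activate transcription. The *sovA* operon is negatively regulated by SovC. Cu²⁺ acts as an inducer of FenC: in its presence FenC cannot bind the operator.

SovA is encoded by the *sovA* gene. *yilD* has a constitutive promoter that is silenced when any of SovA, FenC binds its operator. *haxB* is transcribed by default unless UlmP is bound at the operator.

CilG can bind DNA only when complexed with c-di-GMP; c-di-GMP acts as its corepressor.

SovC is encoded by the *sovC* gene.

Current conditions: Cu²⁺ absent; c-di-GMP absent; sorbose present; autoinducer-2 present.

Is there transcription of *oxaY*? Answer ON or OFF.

OFF

Autoinducer-2 is present, so MorS is active.
c-di-GMP is absent, so CilG is inactive.
No repressor is bound and MorS is active, so *sovC* is transcribed.
So SovC is produced and active.
With repressor SovC bound, *sovA* is not transcribed.
So SovA is not produced.
Cu²⁺ is absent, so FenC is active.
With repressor FenC bound, *yilD* is not transcribed.
So YilD is not produced.
Sorbose is present, so ElnJ is inactive.
Required activator ElnJ is absent, so *ulmP* is not transcribed.
So UlmP is not produced.
With no repressor bound, *haxB* is transcribed.
So HaxB is produced and active.
No repressor is bound and HaxB is active, so *rudK* is transcribed.
So RudK is produced and active.
No repressor is bound and RudK is active, so *bexB* is transcribed.
So BexB is produced and active.
With repressor BexB bound, *oxaY* is not transcribed.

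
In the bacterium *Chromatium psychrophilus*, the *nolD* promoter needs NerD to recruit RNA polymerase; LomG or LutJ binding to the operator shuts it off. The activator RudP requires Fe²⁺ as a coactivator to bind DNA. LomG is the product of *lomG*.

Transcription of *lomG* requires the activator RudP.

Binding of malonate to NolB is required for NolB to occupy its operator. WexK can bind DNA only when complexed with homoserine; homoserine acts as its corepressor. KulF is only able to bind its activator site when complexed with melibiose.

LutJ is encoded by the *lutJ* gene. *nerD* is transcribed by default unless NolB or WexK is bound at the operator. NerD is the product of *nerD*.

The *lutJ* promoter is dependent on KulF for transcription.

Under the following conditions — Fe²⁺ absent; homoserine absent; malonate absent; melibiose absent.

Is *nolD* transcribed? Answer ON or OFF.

Fe²⁺ is absent, so RudP is inactive.
Required activator RudP is absent, so *lomG* is not transcribed.
So LomG is not produced.
Melibiose is absent, so KulF is inactive.
Required activator KulF is absent, so *lutJ* is not transcribed.
So LutJ is not produced.
Malonate is absent, so NolB is inactive.
Homoserine is absent, so WexK is inactive.
With no repressor bound, *nerD* is transcribed.
So NerD is produced and active.
No repressor is bound and NerD is active, so *nolD* is transcribed.

ON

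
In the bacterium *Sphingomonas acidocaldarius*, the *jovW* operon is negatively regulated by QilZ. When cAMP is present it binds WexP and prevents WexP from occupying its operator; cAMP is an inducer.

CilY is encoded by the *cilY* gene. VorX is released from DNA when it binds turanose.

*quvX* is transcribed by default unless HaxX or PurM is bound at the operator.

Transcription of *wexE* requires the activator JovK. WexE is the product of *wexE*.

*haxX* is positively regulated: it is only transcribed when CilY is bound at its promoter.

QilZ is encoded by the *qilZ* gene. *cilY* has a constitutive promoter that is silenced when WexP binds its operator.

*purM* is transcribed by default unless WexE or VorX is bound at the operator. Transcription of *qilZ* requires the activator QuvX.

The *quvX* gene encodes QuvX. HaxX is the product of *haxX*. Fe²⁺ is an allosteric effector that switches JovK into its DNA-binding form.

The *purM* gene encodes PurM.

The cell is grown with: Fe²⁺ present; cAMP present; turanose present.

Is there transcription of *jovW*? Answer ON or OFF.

ON

cAMP is present, so WexP is inactive.
With no repressor bound, *cilY* is transcribed.
So CilY is produced and active.
No repressor is bound and CilY is active, so *haxX* is transcribed.
So HaxX is produced and active.
Fe²⁺ is present, so JovK is active.
No repressor is bound and JovK is active, so *wexE* is transcribed.
So WexE is produced and active.
Turanose is present, so VorX is inactive.
With repressor WexE bound, *purM* is not transcribed.
So PurM is not produced.
With repressor HaxX bound, *quvX* is not transcribed.
So QuvX is not produced.
Required activator QuvX is absent, so *qilZ* is not transcribed.
So QilZ is not produced.
With no repressor bound, *jovW* is transcribed.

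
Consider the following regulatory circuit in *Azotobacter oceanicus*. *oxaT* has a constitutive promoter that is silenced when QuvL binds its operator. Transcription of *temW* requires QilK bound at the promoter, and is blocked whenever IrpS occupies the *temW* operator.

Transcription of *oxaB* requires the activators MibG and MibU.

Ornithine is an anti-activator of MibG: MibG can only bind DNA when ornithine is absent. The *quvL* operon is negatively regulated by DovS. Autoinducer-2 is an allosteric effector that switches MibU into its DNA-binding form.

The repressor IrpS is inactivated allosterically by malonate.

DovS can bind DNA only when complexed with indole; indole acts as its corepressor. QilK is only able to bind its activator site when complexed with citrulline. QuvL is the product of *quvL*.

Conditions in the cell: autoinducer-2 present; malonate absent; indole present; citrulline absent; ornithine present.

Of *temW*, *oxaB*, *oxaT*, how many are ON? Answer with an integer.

1

Citrulline is absent, so QilK is inactive.
Malonate is absent, so IrpS is active.
With repressor IrpS bound, *temW* is not transcribed.
→ *temW* is OFF.
Ornithine is present, so MibG is inactive.
Autoinducer-2 is present, so MibU is active.
Required activator MibG is absent, so *oxaB* is not transcribed.
→ *oxaB* is OFF.
Indole is present, so DovS is active.
With repressor DovS bound, *quvL* is not transcribed.
So QuvL is not produced.
With no repressor bound, *oxaT* is transcribed.
→ *oxaT* is ON.
1 of the 3 genes is transcribed.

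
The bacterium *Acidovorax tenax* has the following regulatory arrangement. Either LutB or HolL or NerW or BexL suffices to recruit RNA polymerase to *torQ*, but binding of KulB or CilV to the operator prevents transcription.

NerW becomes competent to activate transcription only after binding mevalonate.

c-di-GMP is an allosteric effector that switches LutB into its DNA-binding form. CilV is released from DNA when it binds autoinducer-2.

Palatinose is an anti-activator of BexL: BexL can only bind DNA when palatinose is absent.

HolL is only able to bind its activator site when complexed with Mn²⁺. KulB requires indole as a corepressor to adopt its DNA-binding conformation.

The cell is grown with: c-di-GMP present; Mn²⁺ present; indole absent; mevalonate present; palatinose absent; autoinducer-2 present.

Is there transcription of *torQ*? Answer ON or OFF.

ON

Indole is absent, so KulB is inactive.
Autoinducer-2 is present, so CilV is inactive.
c-di-GMP is present, so LutB is active.
Mn²⁺ is present, so HolL is active.
Mevalonate is present, so NerW is active.
Palatinose is absent, so BexL is active.
Activator LutB is present, so *torQ* is transcribed.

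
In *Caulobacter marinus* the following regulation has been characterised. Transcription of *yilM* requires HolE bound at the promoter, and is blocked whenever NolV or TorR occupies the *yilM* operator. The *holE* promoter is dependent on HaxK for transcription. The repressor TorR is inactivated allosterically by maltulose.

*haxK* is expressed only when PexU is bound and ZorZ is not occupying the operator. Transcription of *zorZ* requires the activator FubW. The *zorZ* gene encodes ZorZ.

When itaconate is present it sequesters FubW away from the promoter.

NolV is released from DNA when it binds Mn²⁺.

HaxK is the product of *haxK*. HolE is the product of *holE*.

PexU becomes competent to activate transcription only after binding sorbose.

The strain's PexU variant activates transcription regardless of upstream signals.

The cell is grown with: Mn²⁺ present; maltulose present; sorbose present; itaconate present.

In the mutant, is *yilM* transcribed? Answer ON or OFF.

ON

Mn²⁺ is present, so NolV is inactive.
Maltulose is present, so TorR is inactive.
Itaconate is present, so FubW is inactive.
Required activator FubW is absent, so *zorZ* is not transcribed.
So ZorZ is not produced.
PexU is constitutively active in this strain.
No repressor is bound and PexU is active, so *haxK* is transcribed.
So HaxK is produced and active.
No repressor is bound and HaxK is active, so *holE* is transcribed.
So HolE is produced and active.
No repressor is bound and HolE is active, so *yilM* is transcribed.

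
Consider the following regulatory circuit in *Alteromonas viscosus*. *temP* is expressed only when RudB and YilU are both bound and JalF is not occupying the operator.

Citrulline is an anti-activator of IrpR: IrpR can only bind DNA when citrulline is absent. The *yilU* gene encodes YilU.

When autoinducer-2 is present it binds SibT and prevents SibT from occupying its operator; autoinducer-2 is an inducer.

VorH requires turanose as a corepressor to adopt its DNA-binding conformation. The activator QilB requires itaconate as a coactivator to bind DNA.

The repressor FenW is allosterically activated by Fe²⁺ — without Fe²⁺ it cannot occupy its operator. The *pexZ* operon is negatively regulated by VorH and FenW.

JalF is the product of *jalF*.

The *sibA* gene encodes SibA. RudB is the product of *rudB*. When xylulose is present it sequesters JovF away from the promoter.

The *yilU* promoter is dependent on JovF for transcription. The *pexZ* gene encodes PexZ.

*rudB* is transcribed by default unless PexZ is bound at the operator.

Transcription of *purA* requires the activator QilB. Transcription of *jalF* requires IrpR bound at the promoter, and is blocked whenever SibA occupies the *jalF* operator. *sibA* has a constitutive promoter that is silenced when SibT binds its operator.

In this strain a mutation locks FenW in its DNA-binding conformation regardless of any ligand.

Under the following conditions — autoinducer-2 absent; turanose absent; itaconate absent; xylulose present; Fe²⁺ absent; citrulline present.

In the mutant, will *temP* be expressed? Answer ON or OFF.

Autoinducer-2 is absent, so SibT is active.
With repressor SibT bound, *sibA* is not transcribed.
So SibA is not produced.
Citrulline is present, so IrpR is inactive.
Required activator IrpR is absent, so *jalF* is not transcribed.
So JalF is not produced.
Turanose is absent, so VorH is inactive.
FenW is constitutively active in this strain.
With repressor FenW bound, *pexZ* is not transcribed.
So PexZ is not produced.
With no repressor bound, *rudB* is transcribed.
So RudB is produced and active.
Xylulose is present, so JovF is inactive.
Required activator JovF is absent, so *yilU* is not transcribed.
So YilU is not produced.
Required activator YilU is absent, so *temP* is not transcribed.

OFF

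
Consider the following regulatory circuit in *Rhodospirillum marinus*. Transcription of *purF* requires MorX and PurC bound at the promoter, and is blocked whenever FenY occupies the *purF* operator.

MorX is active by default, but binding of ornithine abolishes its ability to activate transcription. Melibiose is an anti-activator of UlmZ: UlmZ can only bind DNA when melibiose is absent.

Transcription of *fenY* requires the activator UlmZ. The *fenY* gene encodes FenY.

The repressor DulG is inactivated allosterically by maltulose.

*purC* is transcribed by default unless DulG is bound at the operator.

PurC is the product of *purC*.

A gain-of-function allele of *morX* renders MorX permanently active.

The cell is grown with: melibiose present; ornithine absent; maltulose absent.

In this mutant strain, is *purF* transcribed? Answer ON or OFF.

MorX is constitutively active in this strain.
Maltulose is absent, so DulG is active.
With repressor DulG bound, *purC* is not transcribed.
So PurC is not produced.
Melibiose is present, so UlmZ is inactive.
Required activator UlmZ is absent, so *fenY* is not transcribed.
So FenY is not produced.
Required activator PurC is absent, so *purF* is not transcribed.

OFF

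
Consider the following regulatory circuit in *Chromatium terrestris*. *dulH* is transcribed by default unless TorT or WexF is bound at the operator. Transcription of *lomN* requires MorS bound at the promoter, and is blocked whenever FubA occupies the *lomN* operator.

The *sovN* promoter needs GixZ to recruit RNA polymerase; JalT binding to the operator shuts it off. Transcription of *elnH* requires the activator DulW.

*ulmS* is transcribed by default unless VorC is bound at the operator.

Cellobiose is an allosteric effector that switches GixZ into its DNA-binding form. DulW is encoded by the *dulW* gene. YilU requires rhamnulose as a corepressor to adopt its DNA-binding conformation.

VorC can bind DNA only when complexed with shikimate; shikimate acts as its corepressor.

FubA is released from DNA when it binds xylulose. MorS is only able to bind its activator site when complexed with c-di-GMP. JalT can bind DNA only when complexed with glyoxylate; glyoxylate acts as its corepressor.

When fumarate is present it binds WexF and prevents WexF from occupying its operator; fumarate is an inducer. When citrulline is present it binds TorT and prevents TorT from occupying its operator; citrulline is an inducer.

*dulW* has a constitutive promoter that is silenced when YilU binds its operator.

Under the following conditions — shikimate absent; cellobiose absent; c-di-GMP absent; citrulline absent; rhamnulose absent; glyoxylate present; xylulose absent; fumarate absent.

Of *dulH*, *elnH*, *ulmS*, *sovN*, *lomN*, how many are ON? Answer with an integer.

2

Citrulline is absent, so TorT is active.
Fumarate is absent, so WexF is active.
With repressor TorT bound, *dulH* is not transcribed.
→ *dulH* is OFF.
Rhamnulose is absent, so YilU is inactive.
With no repressor bound, *dulW* is transcribed.
So DulW is produced and active.
No repressor is bound and DulW is active, so *elnH* is transcribed.
→ *elnH* is ON.
Shikimate is absent, so VorC is inactive.
With no repressor bound, *ulmS* is transcribed.
→ *ulmS* is ON.
Cellobiose is absent, so GixZ is inactive.
Glyoxylate is present, so JalT is active.
With repressor JalT bound, *sovN* is not transcribed.
→ *sovN* is OFF.
c-di-GMP is absent, so MorS is inactive.
Xylulose is absent, so FubA is active.
With repressor FubA bound, *lomN* is not transcribed.
→ *lomN* is OFF.
2 of the 5 genes are transcribed.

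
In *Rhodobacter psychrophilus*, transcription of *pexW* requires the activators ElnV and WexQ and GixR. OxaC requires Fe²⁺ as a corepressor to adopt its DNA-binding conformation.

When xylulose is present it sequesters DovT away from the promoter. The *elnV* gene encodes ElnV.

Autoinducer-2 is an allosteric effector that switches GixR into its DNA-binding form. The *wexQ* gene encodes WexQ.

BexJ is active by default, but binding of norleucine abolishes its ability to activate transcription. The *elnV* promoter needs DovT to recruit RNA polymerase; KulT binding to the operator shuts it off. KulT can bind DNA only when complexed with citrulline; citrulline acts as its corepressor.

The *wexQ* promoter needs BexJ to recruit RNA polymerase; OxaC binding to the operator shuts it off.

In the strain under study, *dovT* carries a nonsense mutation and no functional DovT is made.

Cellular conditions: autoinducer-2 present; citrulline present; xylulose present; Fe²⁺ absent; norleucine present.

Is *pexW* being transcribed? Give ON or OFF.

OFF

DovT is non-functional in this strain, so it has no effect.
Citrulline is present, so KulT is active.
With repressor KulT bound, *elnV* is not transcribed.
So ElnV is not produced.
Fe²⁺ is absent, so OxaC is inactive.
Norleucine is present, so BexJ is inactive.
Required activator BexJ is absent, so *wexQ* is not transcribed.
So WexQ is not produced.
Autoinducer-2 is present, so GixR is active.
Required activator ElnV is absent, so *pexW* is not transcribed.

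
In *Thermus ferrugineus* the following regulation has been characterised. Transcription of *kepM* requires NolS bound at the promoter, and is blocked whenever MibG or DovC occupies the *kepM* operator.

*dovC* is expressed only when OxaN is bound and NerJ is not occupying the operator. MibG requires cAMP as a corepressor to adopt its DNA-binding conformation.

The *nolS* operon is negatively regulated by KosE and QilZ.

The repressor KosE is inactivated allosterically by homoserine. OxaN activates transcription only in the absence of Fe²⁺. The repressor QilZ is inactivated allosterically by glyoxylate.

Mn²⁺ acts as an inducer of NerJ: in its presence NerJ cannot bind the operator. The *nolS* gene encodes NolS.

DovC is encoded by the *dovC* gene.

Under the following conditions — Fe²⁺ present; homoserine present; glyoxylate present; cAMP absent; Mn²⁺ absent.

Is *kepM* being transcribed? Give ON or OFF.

Homoserine is present, so KosE is inactive.
Glyoxylate is present, so QilZ is inactive.
With no repressor bound, *nolS* is transcribed.
So NolS is produced and active.
cAMP is absent, so MibG is inactive.
Fe²⁺ is present, so OxaN is inactive.
Mn²⁺ is absent, so NerJ is active.
With repressor NerJ bound, *dovC* is not transcribed.
So DovC is not produced.
No repressor is bound and NolS is active, so *kepM* is transcribed.

ON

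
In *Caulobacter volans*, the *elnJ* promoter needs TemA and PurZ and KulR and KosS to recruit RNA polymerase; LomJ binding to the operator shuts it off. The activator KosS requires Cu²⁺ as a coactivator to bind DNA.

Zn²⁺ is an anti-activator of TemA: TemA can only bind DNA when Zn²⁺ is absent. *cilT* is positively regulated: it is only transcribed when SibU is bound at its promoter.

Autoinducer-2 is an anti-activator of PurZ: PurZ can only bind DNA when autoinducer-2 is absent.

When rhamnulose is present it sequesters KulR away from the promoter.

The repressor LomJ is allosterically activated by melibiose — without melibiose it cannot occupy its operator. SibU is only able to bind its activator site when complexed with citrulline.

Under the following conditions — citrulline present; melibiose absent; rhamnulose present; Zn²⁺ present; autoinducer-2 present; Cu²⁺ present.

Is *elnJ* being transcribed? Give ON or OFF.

Zn²⁺ is present, so TemA is inactive.
Melibiose is absent, so LomJ is inactive.
Autoinducer-2 is present, so PurZ is inactive.
Rhamnulose is present, so KulR is inactive.
Cu²⁺ is present, so KosS is active.
Required activator TemA is absent, so *elnJ* is not transcribed.

OFF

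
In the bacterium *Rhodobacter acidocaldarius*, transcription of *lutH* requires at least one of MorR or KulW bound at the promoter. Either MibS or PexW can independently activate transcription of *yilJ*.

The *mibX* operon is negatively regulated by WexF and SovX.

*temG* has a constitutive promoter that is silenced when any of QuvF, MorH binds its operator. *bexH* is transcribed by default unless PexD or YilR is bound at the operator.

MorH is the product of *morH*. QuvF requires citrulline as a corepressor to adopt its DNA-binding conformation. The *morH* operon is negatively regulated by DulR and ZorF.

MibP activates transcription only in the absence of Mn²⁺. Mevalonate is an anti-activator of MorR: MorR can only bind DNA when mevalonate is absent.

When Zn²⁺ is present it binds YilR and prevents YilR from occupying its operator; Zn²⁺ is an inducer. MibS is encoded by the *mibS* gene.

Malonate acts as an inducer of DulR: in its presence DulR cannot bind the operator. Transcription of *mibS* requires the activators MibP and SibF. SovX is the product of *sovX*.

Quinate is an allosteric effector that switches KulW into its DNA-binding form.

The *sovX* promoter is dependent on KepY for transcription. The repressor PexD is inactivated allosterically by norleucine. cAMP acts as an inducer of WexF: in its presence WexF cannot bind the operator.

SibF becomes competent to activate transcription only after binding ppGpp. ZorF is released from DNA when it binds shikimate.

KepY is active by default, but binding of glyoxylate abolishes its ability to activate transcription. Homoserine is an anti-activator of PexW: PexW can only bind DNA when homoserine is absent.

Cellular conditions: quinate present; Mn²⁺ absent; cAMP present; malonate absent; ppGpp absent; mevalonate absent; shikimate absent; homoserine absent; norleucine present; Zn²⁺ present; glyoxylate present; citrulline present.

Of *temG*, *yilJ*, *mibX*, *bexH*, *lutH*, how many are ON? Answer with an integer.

4

Citrulline is present, so QuvF is active.
Malonate is absent, so DulR is active.
Shikimate is absent, so ZorF is active.
With repressor DulR bound, *morH* is not transcribed.
So MorH is not produced.
With repressor QuvF bound, *temG* is not transcribed.
→ *temG* is OFF.
Mn²⁺ is absent, so MibP is active.
ppGpp is absent, so SibF is inactive.
Required activator SibF is absent, so *mibS* is not transcribed.
So MibS is not produced.
Homoserine is absent, so PexW is active.
Activator PexW is present, so *yilJ* is transcribed.
→ *yilJ* is ON.
cAMP is present, so WexF is inactive.
Glyoxylate is present, so KepY is inactive.
Required activator KepY is absent, so *sovX* is not transcribed.
So SovX is not produced.
With no repressor bound, *mibX* is transcribed.
→ *mibX* is ON.
Norleucine is present, so PexD is inactive.
Zn²⁺ is present, so YilR is inactive.
With no repressor bound, *bexH* is transcribed.
→ *bexH* is ON.
Mevalonate is absent, so MorR is active.
Quinate is present, so KulW is active.
Activator MorR is present, so *lutH* is transcribed.
→ *lutH* is ON.
4 of the 5 genes are transcribed.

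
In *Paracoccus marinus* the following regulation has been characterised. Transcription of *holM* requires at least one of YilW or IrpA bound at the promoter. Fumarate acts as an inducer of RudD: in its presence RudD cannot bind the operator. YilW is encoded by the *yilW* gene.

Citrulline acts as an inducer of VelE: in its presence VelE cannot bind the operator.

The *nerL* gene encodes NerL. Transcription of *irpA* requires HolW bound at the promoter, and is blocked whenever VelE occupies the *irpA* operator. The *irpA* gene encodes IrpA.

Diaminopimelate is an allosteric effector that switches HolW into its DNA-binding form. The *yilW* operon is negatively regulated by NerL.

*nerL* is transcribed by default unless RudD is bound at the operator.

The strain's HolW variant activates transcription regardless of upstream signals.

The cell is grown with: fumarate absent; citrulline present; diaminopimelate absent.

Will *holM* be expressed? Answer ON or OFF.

Fumarate is absent, so RudD is active.
With repressor RudD bound, *nerL* is not transcribed.
So NerL is not produced.
With no repressor bound, *yilW* is transcribed.
So YilW is produced and active.
HolW is constitutively active in this strain.
Citrulline is present, so VelE is inactive.
No repressor is bound and HolW is active, so *irpA* is transcribed.
So IrpA is produced and active.
Activator YilW is present, so *holM* is transcribed.

ON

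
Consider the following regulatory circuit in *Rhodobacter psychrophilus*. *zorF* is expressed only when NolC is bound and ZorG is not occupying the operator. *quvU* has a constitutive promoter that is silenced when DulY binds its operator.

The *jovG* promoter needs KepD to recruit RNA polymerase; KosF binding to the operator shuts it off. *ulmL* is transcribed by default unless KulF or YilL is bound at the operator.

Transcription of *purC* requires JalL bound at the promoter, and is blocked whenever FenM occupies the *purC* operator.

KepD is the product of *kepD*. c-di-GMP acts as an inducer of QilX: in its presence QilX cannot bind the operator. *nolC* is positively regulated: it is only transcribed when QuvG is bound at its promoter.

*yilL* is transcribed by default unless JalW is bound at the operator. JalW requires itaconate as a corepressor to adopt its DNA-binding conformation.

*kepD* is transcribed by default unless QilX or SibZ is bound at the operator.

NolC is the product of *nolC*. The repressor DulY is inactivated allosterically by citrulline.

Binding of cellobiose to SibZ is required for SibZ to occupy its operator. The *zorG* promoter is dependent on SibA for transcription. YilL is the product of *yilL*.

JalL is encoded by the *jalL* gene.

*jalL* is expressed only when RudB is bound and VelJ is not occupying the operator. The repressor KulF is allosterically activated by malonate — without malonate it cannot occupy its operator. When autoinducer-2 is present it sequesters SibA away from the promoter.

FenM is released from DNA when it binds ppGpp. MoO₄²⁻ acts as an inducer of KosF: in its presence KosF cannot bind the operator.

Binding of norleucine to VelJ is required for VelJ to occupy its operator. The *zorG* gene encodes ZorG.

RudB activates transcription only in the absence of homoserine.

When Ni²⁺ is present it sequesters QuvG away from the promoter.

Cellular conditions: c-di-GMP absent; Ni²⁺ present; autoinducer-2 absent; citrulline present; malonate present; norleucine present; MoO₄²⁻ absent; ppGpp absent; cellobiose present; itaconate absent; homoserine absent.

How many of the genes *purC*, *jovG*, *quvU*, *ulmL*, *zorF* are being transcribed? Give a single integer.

ppGpp is absent, so FenM is active.
Norleucine is present, so VelJ is active.
Homoserine is absent, so RudB is active.
With repressor VelJ bound, *jalL* is not transcribed.
So JalL is not produced.
With repressor FenM bound, *purC* is not transcribed.
→ *purC* is OFF.
MoO₄²⁻ is absent, so KosF is active.
c-di-GMP is absent, so QilX is active.
Cellobiose is present, so SibZ is active.
With repressor QilX bound, *kepD* is not transcribed.
So KepD is not produced.
With repressor KosF bound, *jovG* is not transcribed.
→ *jovG* is OFF.
Citrulline is present, so DulY is inactive.
With no repressor bound, *quvU* is transcribed.
→ *quvU* is ON.
Malonate is present, so KulF is active.
Itaconate is absent, so JalW is inactive.
With no repressor bound, *yilL* is transcribed.
So YilL is produced and active.
With repressor KulF bound, *ulmL* is not transcribed.
→ *ulmL* is OFF.
Autoinducer-2 is absent, so SibA is active.
No repressor is bound and SibA is active, so *zorG* is transcribed.
So ZorG is produced and active.
Ni²⁺ is present, so QuvG is inactive.
Required activator QuvG is absent, so *nolC* is not transcribed.
So NolC is not produced.
With repressor ZorG bound, *zorF* is not transcribed.
→ *zorF* is OFF.
1 of the 5 genes is transcribed.

1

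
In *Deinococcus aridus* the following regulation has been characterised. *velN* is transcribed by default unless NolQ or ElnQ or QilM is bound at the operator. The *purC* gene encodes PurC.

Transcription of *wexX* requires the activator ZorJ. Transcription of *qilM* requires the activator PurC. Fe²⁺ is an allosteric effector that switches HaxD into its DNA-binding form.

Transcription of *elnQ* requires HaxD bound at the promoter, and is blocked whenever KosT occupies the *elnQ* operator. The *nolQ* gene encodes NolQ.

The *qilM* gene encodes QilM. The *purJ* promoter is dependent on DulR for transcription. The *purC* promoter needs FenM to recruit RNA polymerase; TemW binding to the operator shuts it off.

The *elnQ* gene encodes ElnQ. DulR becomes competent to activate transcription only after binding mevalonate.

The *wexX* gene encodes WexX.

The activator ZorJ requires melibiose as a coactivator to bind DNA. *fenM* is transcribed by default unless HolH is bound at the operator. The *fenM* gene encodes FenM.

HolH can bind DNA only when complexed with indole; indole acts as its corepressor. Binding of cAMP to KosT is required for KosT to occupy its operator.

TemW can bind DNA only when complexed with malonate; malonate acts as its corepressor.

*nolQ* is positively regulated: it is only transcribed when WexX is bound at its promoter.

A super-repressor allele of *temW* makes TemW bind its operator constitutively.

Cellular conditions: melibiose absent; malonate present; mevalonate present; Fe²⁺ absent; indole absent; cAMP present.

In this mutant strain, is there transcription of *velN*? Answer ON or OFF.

Melibiose is absent, so ZorJ is inactive.
Required activator ZorJ is absent, so *wexX* is not transcribed.
So WexX is not produced.
Required activator WexX is absent, so *nolQ* is not transcribed.
So NolQ is not produced.
cAMP is present, so KosT is active.
Fe²⁺ is absent, so HaxD is inactive.
With repressor KosT bound, *elnQ* is not transcribed.
So ElnQ is not produced.
TemW is constitutively active in this strain.
Indole is absent, so HolH is inactive.
With no repressor bound, *fenM* is transcribed.
So FenM is produced and active.
With repressor TemW bound, *purC* is not transcribed.
So PurC is not produced.
Required activator PurC is absent, so *qilM* is not transcribed.
So QilM is not produced.
With no repressor bound, *velN* is transcribed.

ON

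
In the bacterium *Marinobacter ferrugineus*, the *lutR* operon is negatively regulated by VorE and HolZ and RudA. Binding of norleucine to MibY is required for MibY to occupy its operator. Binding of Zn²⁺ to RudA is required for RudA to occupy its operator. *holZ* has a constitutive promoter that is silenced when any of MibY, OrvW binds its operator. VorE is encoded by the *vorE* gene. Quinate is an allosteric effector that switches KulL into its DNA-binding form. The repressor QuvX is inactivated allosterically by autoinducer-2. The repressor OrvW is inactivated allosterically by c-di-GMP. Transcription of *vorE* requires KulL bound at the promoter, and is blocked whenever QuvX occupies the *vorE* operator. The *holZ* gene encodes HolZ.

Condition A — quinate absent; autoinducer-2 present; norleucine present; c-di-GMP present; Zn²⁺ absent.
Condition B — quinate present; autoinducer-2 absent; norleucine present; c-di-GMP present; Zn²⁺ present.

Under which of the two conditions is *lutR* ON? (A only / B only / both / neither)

Condition A:
Quinate is absent, so KulL is inactive.
Autoinducer-2 is present, so QuvX is inactive.
Required activator KulL is absent, so *vorE* is not transcribed.
So VorE is not produced.
Norleucine is present, so MibY is active.
c-di-GMP is present, so OrvW is inactive.
With repressor MibY bound, *holZ* is not transcribed.
So HolZ is not produced.
Zn²⁺ is absent, so RudA is inactive.
With no repressor bound, *lutR* is transcribed.
→ *lutR* is ON in A.
Condition B:
Quinate is present, so KulL is active.
Autoinducer-2 is absent, so QuvX is active.
With repressor QuvX bound, *vorE* is not transcribed.
So VorE is not produced.
Norleucine is present, so MibY is active.
c-di-GMP is present, so OrvW is inactive.
With repressor MibY bound, *holZ* is not transcribed.
So HolZ is not produced.
Zn²⁺ is present, so RudA is active.
With repressor RudA bound, *lutR* is not transcribed.
→ *lutR* is OFF in B.

A only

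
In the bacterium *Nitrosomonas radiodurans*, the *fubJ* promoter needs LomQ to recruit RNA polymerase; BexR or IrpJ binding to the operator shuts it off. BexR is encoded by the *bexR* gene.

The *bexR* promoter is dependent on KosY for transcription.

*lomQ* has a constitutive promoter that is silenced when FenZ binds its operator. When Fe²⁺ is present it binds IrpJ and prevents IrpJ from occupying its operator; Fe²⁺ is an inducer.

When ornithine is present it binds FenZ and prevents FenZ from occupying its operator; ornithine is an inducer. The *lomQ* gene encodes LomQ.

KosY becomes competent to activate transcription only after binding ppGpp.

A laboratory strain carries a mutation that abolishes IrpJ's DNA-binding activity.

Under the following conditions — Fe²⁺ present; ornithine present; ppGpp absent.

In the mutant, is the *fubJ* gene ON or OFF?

Ornithine is present, so FenZ is inactive.
With no repressor bound, *lomQ* is transcribed.
So LomQ is produced and active.
ppGpp is absent, so KosY is inactive.
Required activator KosY is absent, so *bexR* is not transcribed.
So BexR is not produced.
IrpJ is non-functional in this strain, so it has no effect.
No repressor is bound and LomQ is active, so *fubJ* is transcribed.

ON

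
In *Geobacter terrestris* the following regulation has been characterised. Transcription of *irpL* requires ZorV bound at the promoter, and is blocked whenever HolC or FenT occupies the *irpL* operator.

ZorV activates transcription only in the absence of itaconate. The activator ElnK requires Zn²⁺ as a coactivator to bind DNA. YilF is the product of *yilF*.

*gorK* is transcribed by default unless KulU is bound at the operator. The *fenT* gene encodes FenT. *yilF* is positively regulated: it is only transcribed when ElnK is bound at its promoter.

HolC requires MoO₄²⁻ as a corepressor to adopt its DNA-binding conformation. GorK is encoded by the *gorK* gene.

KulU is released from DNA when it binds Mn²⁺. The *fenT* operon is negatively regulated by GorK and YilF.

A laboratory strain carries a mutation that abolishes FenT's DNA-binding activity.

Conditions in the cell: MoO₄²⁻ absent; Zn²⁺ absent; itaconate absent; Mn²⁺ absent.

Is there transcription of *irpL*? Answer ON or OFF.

MoO₄²⁻ is absent, so HolC is inactive.
FenT is non-functional in this strain, so it has no effect.
Itaconate is absent, so ZorV is active.
No repressor is bound and ZorV is active, so *irpL* is transcribed.

ON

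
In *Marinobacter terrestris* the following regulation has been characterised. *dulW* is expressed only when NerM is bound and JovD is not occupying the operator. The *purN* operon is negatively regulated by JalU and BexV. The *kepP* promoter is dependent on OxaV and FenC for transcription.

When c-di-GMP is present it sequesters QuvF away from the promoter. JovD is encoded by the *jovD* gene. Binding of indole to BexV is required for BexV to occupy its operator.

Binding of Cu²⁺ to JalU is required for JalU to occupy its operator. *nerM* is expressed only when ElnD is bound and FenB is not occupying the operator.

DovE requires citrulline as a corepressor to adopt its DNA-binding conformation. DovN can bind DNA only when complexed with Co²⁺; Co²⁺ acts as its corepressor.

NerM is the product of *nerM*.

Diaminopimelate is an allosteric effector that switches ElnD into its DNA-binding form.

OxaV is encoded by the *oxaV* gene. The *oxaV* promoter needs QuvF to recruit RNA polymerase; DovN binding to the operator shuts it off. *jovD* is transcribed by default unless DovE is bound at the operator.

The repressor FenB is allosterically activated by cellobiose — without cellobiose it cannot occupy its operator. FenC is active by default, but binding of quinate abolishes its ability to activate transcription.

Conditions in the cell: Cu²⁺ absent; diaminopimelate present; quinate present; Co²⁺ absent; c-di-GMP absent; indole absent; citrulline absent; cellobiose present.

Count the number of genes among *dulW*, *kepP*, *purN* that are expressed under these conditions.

1

Citrulline is absent, so DovE is inactive.
With no repressor bound, *jovD* is transcribed.
So JovD is produced and active.
Cellobiose is present, so FenB is active.
Diaminopimelate is present, so ElnD is active.
With repressor FenB bound, *nerM* is not transcribed.
So NerM is not produced.
With repressor JovD bound, *dulW* is not transcribed.
→ *dulW* is OFF.
c-di-GMP is absent, so QuvF is active.
Co²⁺ is absent, so DovN is inactive.
No repressor is bound and QuvF is active, so *oxaV* is transcribed.
So OxaV is produced and active.
Quinate is present, so FenC is inactive.
Required activator FenC is absent, so *kepP* is not transcribed.
→ *kepP* is OFF.
Cu²⁺ is absent, so JalU is inactive.
Indole is absent, so BexV is inactive.
With no repressor bound, *purN* is transcribed.
→ *purN* is ON.
1 of the 3 genes is transcribed.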